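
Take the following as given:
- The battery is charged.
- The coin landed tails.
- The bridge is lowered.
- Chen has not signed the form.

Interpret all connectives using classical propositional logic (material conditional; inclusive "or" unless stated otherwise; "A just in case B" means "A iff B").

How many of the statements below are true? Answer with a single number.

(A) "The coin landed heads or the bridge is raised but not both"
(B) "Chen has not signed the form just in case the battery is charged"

Let Q = "the coin landed heads" (F), R = "the bridge is raised" (F), S = "Chen has signed the form" (F), P = "the battery is charged" (T).

(A): This is Q xor R.

Q xor R = F xor F = F
Thus (A) is false.

(B): In symbols: ~S <-> P

~S = ~F = T
~S <-> P = T <-> T = T
Thus (B) is true.

True statements: 1.

1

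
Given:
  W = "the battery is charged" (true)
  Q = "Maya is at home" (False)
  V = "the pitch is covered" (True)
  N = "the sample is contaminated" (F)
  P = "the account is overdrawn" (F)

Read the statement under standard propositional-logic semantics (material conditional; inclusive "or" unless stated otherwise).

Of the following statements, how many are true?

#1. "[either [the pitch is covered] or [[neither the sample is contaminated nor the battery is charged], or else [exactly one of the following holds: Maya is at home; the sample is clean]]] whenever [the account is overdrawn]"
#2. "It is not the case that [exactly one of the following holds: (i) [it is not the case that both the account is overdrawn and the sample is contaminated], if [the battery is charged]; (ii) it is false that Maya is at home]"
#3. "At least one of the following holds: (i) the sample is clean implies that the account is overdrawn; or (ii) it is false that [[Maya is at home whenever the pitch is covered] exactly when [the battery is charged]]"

#1: Formalization: P -> (V | ((N nor W) | (Q xor ~N)))

N nor W = F nor T = F
~N = ~F = T
Q xor ~N = F xor T = T
(N nor W) | (Q xor ~N) = F | T = T
V | ((N nor W) | (Q xor ~N)) = T | T = T
P -> (V | ((N nor W) | (Q xor ~N))) = F -> T = T
Hence #1 is true.

#2: Parsed as ~((W -> (P nand N)) xor ~Q)

P nand N = F nand F = T
W -> (P nand N) = T -> T = T
~Q = ~F = T
(W -> (P nand N)) xor ~Q = T xor T = F
~((W -> (P nand N)) xor ~Q) = ~F = T
So #2 is true.

#3: In symbols: (~N -> P) | ~((V -> Q) <-> W)

~N = ~F = T
~N -> P = T -> F = F
V -> Q = T -> F = F
(V -> Q) <-> W = F <-> T = F
~((V -> Q) <-> W) = ~F = T
(~N -> P) | ~((V -> Q) <-> W) = F | T = T
Hence #3 is true.

3 of the 3 statements are true.

3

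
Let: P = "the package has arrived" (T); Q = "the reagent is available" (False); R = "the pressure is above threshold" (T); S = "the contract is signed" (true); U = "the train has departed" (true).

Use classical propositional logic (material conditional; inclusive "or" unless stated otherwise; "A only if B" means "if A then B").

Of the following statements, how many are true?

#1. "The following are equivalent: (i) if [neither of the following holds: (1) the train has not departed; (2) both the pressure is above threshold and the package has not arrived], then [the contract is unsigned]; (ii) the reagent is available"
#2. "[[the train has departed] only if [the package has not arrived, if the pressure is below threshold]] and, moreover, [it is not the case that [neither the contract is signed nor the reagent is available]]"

2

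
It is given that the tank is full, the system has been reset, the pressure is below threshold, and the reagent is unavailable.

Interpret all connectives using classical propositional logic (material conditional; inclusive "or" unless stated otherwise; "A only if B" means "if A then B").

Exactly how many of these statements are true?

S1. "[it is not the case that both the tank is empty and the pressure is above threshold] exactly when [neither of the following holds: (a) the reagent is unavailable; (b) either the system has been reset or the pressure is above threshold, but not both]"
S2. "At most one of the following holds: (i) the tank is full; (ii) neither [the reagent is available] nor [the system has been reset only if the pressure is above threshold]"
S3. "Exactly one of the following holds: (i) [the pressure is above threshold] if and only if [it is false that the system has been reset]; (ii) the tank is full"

0

Let P = "the tank is full" (T), R = "the pressure is above threshold" (F), S = "the reagent is available" (F), Q = "the system has been reset" (T).

S1: Parsed as (¬P ↑ R) ↔ (¬S ↓ (Q ⊕ R))

¬P = ¬T = F
¬P ↑ R = F ↑ F = T
¬S = ¬F = T
Q ⊕ R = T ⊕ F = T
¬S ↓ (Q ⊕ R) = T ↓ T = F
(¬P ↑ R) ↔ (¬S ↓ (Q ⊕ R)) = T ↔ F = F
Hence S1 is false.

S2: Formalization: P ↑ (S ↓ (Q → R))

Q → R = T → F = F
S ↓ (Q → R) = F ↓ F = T
P ↑ (S ↓ (Q → R)) = T ↑ T = F
Thus S2 is false.

S3: In symbols: (R ↔ ¬Q) ⊕ P

¬Q = ¬T = F
R ↔ ¬Q = F ↔ F = T
(R ↔ ¬Q) ⊕ P = T ⊕ T = F
Hence S3 is false.

0 of the 3 statements are true (none).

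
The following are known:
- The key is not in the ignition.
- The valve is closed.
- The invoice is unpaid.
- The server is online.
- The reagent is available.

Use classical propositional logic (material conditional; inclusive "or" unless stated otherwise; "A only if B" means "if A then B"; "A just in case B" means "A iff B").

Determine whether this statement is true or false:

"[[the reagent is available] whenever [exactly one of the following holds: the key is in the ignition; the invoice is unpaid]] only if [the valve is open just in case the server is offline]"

The statement is true.

Let P = "the key is in the ignition" (F), R = "the invoice is paid" (F), U = "the reagent is available" (T), Q = "the valve is open" (F), S = "the server is online" (T).
Parsed as ((P ⊕ ¬R) → U) → (Q ↔ ¬S)

¬R = ¬F = T
P ⊕ ¬R = F ⊕ T = T
(P ⊕ ¬R) → U = T → T = T
¬S = ¬T = F
Q ↔ ¬S = F ↔ F = T
((P ⊕ ¬R) → U) → (Q ↔ ¬S) = T → T = T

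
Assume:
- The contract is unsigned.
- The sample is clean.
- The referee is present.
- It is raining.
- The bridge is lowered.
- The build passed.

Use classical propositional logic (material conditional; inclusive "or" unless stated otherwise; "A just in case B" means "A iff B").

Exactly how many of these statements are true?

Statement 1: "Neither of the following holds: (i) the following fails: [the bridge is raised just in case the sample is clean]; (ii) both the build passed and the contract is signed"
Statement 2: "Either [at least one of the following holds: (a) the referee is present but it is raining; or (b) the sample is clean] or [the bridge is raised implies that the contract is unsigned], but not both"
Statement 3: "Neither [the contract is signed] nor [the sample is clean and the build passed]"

0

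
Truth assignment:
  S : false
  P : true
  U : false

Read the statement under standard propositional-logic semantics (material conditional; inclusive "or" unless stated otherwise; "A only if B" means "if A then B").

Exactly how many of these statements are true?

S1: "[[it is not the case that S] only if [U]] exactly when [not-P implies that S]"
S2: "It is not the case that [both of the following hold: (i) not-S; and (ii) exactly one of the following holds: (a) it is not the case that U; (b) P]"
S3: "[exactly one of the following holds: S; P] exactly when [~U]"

2

S1: Parsed as (not S -> U) iff (not P -> S)

not S = not False = True
not S -> U = True -> False = False
not P = not True = False
not P -> S = False -> False = True
(not S -> U) iff (not P -> S) = False iff True = False
So S1 is false.

S2: Parsed as not (not S and (not U xor P))

not S = not False = True
not U = not False = True
not U xor P = True xor True = False
not S and (not U xor P) = True and False = False
not (not S and (not U xor P)) = not False = True
So S2 is true.

S3: Formalization: (S xor P) iff not U

S xor P = False xor True = True
not U = not False = True
(S xor P) iff not U = True iff True = True
So S3 is true.

Count: 2.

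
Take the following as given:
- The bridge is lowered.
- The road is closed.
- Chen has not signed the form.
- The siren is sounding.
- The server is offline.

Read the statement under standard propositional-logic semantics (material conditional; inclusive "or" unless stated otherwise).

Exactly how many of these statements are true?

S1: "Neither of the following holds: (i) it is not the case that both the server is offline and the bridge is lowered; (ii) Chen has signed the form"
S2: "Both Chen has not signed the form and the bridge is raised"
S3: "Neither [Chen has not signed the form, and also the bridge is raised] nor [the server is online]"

2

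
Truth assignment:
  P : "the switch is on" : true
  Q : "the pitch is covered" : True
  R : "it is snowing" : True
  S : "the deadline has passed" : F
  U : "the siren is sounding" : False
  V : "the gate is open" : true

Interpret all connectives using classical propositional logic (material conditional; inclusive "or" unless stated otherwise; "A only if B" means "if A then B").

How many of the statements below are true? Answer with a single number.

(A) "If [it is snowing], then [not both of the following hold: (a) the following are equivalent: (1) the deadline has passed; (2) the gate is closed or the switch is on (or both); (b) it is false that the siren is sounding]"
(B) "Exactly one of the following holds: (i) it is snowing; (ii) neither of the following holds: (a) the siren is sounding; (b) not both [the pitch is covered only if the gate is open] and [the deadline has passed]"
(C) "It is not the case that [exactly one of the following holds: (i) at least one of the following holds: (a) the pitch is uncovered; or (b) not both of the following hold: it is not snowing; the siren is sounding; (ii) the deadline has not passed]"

3

(A): In symbols: R -> ((S <-> (~V | P)) nand ~U)

~V = ~T = F
~V | P = F | T = T
S <-> (~V | P) = F <-> T = F
~U = ~F = T
(S <-> (~V | P)) nand ~U = F nand T = T
R -> ((S <-> (~V | P)) nand ~U) = T -> T = T
Hence (A) is true.

(B): This is R xor (U nor ((Q -> V) nand S)).

Q -> V = T -> T = T
(Q -> V) nand S = T nand F = T
U nor ((Q -> V) nand S) = F nor T = F
R xor (U nor ((Q -> V) nand S)) = T xor F = T
Thus (B) is true.

(C): In symbols: ~((~Q | (~R nand U)) xor ~S)

~Q = ~T = F
~R = ~T = F
~R nand U = F nand F = T
~Q | (~R nand U) = F | T = T
~S = ~F = T
(~Q | (~R nand U)) xor ~S = T xor T = F
~((~Q | (~R nand U)) xor ~S) = ~F = T
Thus (C) is true.

Count: 3.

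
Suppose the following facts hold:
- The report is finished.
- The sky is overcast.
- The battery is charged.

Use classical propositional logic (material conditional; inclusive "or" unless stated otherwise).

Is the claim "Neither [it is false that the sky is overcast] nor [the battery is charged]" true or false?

The statement is false.

Let Q = "the sky is overcast" (T), R = "the battery is charged" (T).
Parsed as ~Q nor R

~Q = ~T = F
~Q nor R = F nor T = F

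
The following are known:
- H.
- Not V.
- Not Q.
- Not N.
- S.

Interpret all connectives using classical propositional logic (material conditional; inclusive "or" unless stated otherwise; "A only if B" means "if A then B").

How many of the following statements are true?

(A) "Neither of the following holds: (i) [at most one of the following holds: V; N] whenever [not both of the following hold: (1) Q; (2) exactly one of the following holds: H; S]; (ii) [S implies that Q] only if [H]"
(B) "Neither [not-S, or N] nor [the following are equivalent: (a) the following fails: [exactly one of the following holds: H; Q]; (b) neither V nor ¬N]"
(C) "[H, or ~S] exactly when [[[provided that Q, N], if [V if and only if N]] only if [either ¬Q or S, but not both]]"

0

(A): In symbols: ((Q ↑ (H ⊕ S)) → (V ↑ N)) ↓ ((S → Q) → H)

H ⊕ S = T ⊕ T = F
Q ↑ (H ⊕ S) = F ↑ F = T
V ↑ N = F ↑ F = T
(Q ↑ (H ⊕ S)) → (V ↑ N) = T → T = T
S → Q = T → F = F
(S → Q) → H = F → T = T
((Q ↑ (H ⊕ S)) → (V ↑ N)) ↓ ((S → Q) → H) = T ↓ T = F
Thus (A) is false.

(B): Parsed as (¬S ∨ N) ↓ (¬(H ⊕ Q) ↔ (V ↓ ¬N))

¬S = ¬T = F
¬S ∨ N = F ∨ F = F
H ⊕ Q = T ⊕ F = T
¬(H ⊕ Q) = ¬T = F
¬N = ¬F = T
V ↓ ¬N = F ↓ T = F
¬(H ⊕ Q) ↔ (V ↓ ¬N) = F ↔ F = T
(¬S ∨ N) ↓ (¬(H ⊕ Q) ↔ (V ↓ ¬N)) = F ↓ T = F
Hence (B) is false.

(C): In symbols: (H ∨ ¬S) ↔ (((V ↔ N) → (Q → N)) → (¬Q ⊕ S))

¬S = ¬T = F
H ∨ ¬S = T ∨ F = T
V ↔ N = F ↔ F = T
Q → N = F → F = T
(V ↔ N) → (Q → N) = T → T = T
¬Q = ¬F = T
¬Q ⊕ S = T ⊕ T = F
((V ↔ N) → (Q → N)) → (¬Q ⊕ S) = T → F = F
(H ∨ ¬S) ↔ (((V ↔ N) → (Q → N)) → (¬Q ⊕ S)) = T ↔ F = F
Hence (C) is false.

0 of the 3 statements are true (none).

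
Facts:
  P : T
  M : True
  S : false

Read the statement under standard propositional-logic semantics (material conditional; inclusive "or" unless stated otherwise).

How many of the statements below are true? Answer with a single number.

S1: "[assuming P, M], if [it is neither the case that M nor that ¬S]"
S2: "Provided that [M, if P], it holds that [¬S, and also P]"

2

S1: This is (M ↓ ¬S) → (P → M).

¬S = ¬F = T
M ↓ ¬S = T ↓ T = F
P → M = T → T = T
(M ↓ ¬S) → (P → M) = F → T = T
Thus S1 is true.

S2: Formalization: (P → M) → (¬S ∧ P)

P → M = T → T = T
¬S = ¬F = T
¬S ∧ P = T ∧ T = T
(P → M) → (¬S ∧ P) = T → T = T
Thus S2 is true.

Count: 2.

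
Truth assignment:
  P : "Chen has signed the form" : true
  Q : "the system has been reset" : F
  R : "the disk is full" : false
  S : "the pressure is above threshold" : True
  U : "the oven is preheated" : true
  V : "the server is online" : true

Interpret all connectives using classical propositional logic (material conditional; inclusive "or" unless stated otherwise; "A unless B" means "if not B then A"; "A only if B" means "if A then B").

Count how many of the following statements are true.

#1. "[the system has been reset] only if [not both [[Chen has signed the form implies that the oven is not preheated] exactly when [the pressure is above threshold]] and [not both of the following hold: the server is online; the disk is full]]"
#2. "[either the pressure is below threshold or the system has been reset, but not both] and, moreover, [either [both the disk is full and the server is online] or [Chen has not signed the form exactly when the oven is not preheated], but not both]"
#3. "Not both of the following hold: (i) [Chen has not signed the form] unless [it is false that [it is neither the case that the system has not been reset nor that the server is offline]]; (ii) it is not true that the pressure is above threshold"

#1: Parsed as Q -> (((P -> ~U) <-> S) nand (V nand R))

~U = ~T = F
P -> ~U = T -> F = F
(P -> ~U) <-> S = F <-> T = F
V nand R = T nand F = T
((P -> ~U) <-> S) nand (V nand R) = F nand T = T
Q -> (((P -> ~U) <-> S) nand (V nand R)) = F -> T = T
Thus #1 is true.

#2: In symbols: (~S xor Q) & ((R & V) xor (~P <-> ~U))

~S = ~T = F
~S xor Q = F xor F = F
R & V = F & T = F
~P = ~T = F
~U = ~T = F
~P <-> ~U = F <-> F = T
(R & V) xor (~P <-> ~U) = F xor T = T
(~S xor Q) & ((R & V) xor (~P <-> ~U)) = F & T = F
Thus #2 is false.

#3: Parsed as (~P | ~(~Q nor ~V)) nand ~S

~P = ~T = F
~Q = ~F = T
~V = ~T = F
~Q nor ~V = T nor F = F
~(~Q nor ~V) = ~F = T
~P | ~(~Q nor ~V) = F | T = T
~S = ~T = F
(~P | ~(~Q nor ~V)) nand ~S = T nand F = T
Hence #3 is true.

2 of the 3 statements are true.

2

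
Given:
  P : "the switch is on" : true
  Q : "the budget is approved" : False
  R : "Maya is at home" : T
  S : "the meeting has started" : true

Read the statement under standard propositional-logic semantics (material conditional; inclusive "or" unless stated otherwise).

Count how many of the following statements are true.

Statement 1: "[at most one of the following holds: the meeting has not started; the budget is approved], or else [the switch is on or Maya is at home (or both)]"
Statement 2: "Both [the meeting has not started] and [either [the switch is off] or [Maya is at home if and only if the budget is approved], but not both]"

1

Statement 1: In symbols: (~S nand Q) | (P | R)

~S = ~T = F
~S nand Q = F nand F = T
P | R = T | T = T
(~S nand Q) | (P | R) = T | T = T
So Statement 1 is true.

Statement 2: This is ~S & (~P xor (R <-> Q)).

~S = ~T = F
~P = ~T = F
R <-> Q = T <-> F = F
~P xor (R <-> Q) = F xor F = F
~S & (~P xor (R <-> Q)) = F & F = F
Thus Statement 2 is false.

True statements: 1.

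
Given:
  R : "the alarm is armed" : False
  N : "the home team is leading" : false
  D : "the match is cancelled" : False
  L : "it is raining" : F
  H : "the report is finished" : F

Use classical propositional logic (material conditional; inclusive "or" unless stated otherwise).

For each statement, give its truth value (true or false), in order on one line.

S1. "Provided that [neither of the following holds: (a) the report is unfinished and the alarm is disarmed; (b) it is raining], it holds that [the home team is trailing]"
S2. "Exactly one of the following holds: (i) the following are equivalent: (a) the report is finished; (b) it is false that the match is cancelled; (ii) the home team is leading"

S1 T / S2 F

S1: This is ((~H & ~R) nor L) -> ~N.

~H = ~F = T
~R = ~F = T
~H & ~R = T & T = T
(~H & ~R) nor L = T nor F = F
~N = ~F = T
((~H & ~R) nor L) -> ~N = F -> T = T
Thus S1 is true.

S2: This is (H <-> ~D) xor N.

~D = ~F = T
H <-> ~D = F <-> T = F
(H <-> ~D) xor N = F xor F = F
Hence S2 is false.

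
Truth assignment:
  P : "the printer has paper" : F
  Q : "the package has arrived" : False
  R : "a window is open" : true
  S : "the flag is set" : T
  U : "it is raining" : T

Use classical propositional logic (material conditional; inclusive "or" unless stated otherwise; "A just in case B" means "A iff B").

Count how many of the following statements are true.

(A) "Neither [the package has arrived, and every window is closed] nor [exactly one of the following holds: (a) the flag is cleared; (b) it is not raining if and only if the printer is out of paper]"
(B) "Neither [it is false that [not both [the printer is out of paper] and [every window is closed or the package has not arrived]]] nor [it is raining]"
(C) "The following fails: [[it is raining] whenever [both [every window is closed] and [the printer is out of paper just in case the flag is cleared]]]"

1

(A): This is (Q and not R) nor (not S xor (not U iff not P)).

not R = not True = False
Q and not R = False and False = False
not S = not True = False
not U = not True = False
not P = not False = True
not U iff not P = False iff True = False
not S xor (not U iff not P) = False xor False = False
(Q and not R) nor (not S xor (not U iff not P)) = False nor False = True
Hence (A) is true.

(B): In symbols: not (not P nand (not R or not Q)) nor U

not P = not False = True
not R = not True = False
not Q = not False = True
not R or not Q = False or True = True
not P nand (not R or not Q) = True nand True = False
not (not P nand (not R or not Q)) = not False = True
not (not P nand (not R or not Q)) nor U = True nor True = False
So (B) is false.

(C): Formalization: not ((not R and (not P iff not S)) -> U)

not R = not True = False
not P = not False = True
not S = not True = False
not P iff not S = True iff False = False
not R and (not P iff not S) = False and False = False
(not R and (not P iff not S)) -> U = False -> True = True
not ((not R and (not P iff not S)) -> U) = not True = False
Hence (C) is false.

True statements: 1.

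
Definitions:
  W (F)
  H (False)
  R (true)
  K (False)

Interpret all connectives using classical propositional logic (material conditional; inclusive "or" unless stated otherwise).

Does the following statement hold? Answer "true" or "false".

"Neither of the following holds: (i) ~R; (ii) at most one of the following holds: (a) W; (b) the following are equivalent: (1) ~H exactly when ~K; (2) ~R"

The statement is false.

Parsed as not R nor (W nand ((not H iff not K) iff not R))

not R = not True = False
not H = not False = True
not K = not False = True
not H iff not K = True iff True = True
not R = not True = False
(not H iff not K) iff not R = True iff False = False
W nand ((not H iff not K) iff not R) = False nand False = True
not R nor (W nand ((not H iff not K) iff not R)) = False nor True = False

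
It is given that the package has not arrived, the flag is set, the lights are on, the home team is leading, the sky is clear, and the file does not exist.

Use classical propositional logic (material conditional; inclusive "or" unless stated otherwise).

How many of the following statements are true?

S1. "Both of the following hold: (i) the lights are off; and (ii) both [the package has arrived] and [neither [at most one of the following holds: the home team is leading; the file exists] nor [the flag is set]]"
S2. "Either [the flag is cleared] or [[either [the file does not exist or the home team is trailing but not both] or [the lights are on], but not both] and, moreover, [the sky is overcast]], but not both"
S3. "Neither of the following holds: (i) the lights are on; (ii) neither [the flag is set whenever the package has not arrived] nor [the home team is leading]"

Let S = "the lights are on" (T), N = "the package has arrived" (F), U = "the home team is leading" (T), G = "the file exists" (F), K = "the flag is set" (T), H = "the sky is overcast" (F).

S1: This is ¬S ∧ (N ∧ ((U ↑ G) ↓ K)).

¬S = ¬T = F
U ↑ G = T ↑ F = T
(U ↑ G) ↓ K = T ↓ T = F
N ∧ ((U ↑ G) ↓ K) = F ∧ F = F
¬S ∧ (N ∧ ((U ↑ G) ↓ K)) = F ∧ F = F
Hence S1 is false.

S2: Formalization: ¬K ⊕ (((¬G ⊕ ¬U) ⊕ S) ∧ H)

¬K = ¬T = F
¬G = ¬F = T
¬U = ¬T = F
¬G ⊕ ¬U = T ⊕ F = T
(¬G ⊕ ¬U) ⊕ S = T ⊕ T = F
((¬G ⊕ ¬U) ⊕ S) ∧ H = F ∧ F = F
¬K ⊕ (((¬G ⊕ ¬U) ⊕ S) ∧ H) = F ⊕ F = F
Thus S2 is false.

S3: In symbols: S ↓ ((¬N → K) ↓ U)

¬N = ¬F = T
¬N → K = T → T = T
(¬N → K) ↓ U = T ↓ T = F
S ↓ ((¬N → K) ↓ U) = T ↓ F = F
Thus S3 is false.

0 of the 3 statements are true (none).

0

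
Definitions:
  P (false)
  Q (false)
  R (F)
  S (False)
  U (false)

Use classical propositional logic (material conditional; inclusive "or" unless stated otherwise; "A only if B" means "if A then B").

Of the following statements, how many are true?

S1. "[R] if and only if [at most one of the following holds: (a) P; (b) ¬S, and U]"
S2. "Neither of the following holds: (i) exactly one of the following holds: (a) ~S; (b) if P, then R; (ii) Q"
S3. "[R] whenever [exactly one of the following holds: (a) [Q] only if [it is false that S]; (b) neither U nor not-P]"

S1: This is R ↔ (P ↑ (¬S ∧ U)).

¬S = ¬F = T
¬S ∧ U = T ∧ F = F
P ↑ (¬S ∧ U) = F ↑ F = T
R ↔ (P ↑ (¬S ∧ U)) = F ↔ T = F
Thus S1 is false.

S2: In symbols: (¬S ⊕ (P → R)) ↓ Q

¬S = ¬F = T
P → R = F → F = T
¬S ⊕ (P → R) = T ⊕ T = F
(¬S ⊕ (P → R)) ↓ Q = F ↓ F = T
So S2 is true.

S3: This is ((Q → ¬S) ⊕ (U ↓ ¬P)) → R.

¬S = ¬F = T
Q → ¬S = F → T = T
¬P = ¬F = T
U ↓ ¬P = F ↓ T = F
(Q → ¬S) ⊕ (U ↓ ¬P) = T ⊕ F = T
((Q → ¬S) ⊕ (U ↓ ¬P)) → R = T → F = F
Thus S3 is false.

1 of the 3 statements is true (S2).

1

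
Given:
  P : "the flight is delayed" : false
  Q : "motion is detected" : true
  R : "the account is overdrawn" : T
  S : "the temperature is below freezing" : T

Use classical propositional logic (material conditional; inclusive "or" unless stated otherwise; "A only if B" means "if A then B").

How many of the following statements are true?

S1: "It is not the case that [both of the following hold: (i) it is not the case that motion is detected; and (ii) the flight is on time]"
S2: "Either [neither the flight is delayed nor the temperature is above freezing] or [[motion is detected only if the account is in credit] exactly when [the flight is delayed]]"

S1: In symbols: ¬(¬Q ∧ ¬P)

¬Q = ¬T = F
¬P = ¬F = T
¬Q ∧ ¬P = F ∧ T = F
¬(¬Q ∧ ¬P) = ¬F = T
So S1 is true.

S2: This is (P ↓ ¬S) ∨ ((Q → ¬R) ↔ P).

¬S = ¬T = F
P ↓ ¬S = F ↓ F = T
¬R = ¬T = F
Q → ¬R = T → F = F
(Q → ¬R) ↔ P = F ↔ F = T
(P ↓ ¬S) ∨ ((Q → ¬R) ↔ P) = T ∨ T = T
Hence S2 is true.

Count: 2.

2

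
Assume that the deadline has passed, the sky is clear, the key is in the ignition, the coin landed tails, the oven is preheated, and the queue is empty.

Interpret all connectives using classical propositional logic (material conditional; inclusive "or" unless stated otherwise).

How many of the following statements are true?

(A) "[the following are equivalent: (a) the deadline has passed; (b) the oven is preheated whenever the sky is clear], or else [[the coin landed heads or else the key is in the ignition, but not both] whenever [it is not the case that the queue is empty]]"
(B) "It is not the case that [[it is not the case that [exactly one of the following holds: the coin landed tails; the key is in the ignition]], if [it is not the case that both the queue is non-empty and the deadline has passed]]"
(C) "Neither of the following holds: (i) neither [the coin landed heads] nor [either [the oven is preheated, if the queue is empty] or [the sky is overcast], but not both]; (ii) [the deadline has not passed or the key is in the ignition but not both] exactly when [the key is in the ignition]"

Let D = "the deadline has passed" (T), P = "the sky is overcast" (F), W = "the oven is preheated" (T), Q = "the queue is empty" (T), H = "the coin landed heads" (F), V = "the key is in the ignition" (T).

(A): In symbols: (D ↔ (¬P → W)) ∨ (¬Q → (H ⊕ V))

¬P = ¬F = T
¬P → W = T → T = T
D ↔ (¬P → W) = T ↔ T = T
¬Q = ¬T = F
H ⊕ V = F ⊕ T = T
¬Q → (H ⊕ V) = F → T = T
(D ↔ (¬P → W)) ∨ (¬Q → (H ⊕ V)) = T ∨ T = T
So (A) is true.

(B): Formalization: ¬((¬Q ↑ D) → ¬(¬H ⊕ V))

¬Q = ¬T = F
¬Q ↑ D = F ↑ T = T
¬H = ¬F = T
¬H ⊕ V = T ⊕ T = F
¬(¬H ⊕ V) = ¬F = T
(¬Q ↑ D) → ¬(¬H ⊕ V) = T → T = T
¬((¬Q ↑ D) → ¬(¬H ⊕ V)) = ¬T = F
Hence (B) is false.

(C): This is (H ↓ ((Q → W) ⊕ P)) ↓ ((¬D ⊕ V) ↔ V).

Q → W = T → T = T
(Q → W) ⊕ P = T ⊕ F = T
H ↓ ((Q → W) ⊕ P) = F ↓ T = F
¬D = ¬T = F
¬D ⊕ V = F ⊕ T = T
(¬D ⊕ V) ↔ V = T ↔ T = T
(H ↓ ((Q → W) ⊕ P)) ↓ ((¬D ⊕ V) ↔ V) = F ↓ T = F
Thus (C) is false.

1 of the 3 statements is true.

1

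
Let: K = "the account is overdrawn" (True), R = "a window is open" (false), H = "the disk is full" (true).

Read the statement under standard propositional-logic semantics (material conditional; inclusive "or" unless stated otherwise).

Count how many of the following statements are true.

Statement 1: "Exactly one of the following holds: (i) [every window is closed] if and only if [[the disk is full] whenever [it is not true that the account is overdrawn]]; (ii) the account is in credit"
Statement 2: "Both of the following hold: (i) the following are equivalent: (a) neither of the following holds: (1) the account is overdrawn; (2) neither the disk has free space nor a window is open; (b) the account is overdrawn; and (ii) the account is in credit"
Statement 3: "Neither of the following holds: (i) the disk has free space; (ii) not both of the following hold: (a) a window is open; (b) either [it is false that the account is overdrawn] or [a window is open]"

Statement 1: Formalization: (not R iff (not K -> H)) xor not K

not R = not False = True
not K = not True = False
not K -> H = False -> True = True
not R iff (not K -> H) = True iff True = True
not K = not True = False
(not R iff (not K -> H)) xor not K = True xor False = True
Thus Statement 1 is true.

Statement 2: Formalization: ((K nor (not H nor R)) iff K) and not K

not H = not True = False
not H nor R = False nor False = True
K nor (not H nor R) = True nor True = False
(K nor (not H nor R)) iff K = False iff True = False
not K = not True = False
((K nor (not H nor R)) iff K) and not K = False and False = False
Thus Statement 2 is false.

Statement 3: In symbols: not H nor (R nand (not K or R))

not H = not True = False
not K = not True = False
not K or R = False or False = False
R nand (not K or R) = False nand False = True
not H nor (R nand (not K or R)) = False nor True = False
Thus Statement 3 is false.

1 of the 3 statements is true (Statement 1).

1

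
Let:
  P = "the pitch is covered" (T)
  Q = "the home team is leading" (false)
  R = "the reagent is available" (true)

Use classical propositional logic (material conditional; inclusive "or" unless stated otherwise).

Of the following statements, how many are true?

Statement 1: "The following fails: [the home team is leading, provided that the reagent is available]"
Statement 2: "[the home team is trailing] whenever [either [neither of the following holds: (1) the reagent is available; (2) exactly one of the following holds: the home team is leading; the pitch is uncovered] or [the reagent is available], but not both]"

Statement 1: In symbols: ¬(R → Q)

R → Q = T → F = F
¬(R → Q) = ¬F = T
So Statement 1 is true.

Statement 2: This is ((R ↓ (Q ⊕ ¬P)) ⊕ R) → ¬Q.

¬P = ¬T = F
Q ⊕ ¬P = F ⊕ F = F
R ↓ (Q ⊕ ¬P) = T ↓ F = F
(R ↓ (Q ⊕ ¬P)) ⊕ R = F ⊕ T = T
¬Q = ¬F = T
((R ↓ (Q ⊕ ¬P)) ⊕ R) → ¬Q = T → T = T
So Statement 2 is true.

2 of the 2 statements are true.

2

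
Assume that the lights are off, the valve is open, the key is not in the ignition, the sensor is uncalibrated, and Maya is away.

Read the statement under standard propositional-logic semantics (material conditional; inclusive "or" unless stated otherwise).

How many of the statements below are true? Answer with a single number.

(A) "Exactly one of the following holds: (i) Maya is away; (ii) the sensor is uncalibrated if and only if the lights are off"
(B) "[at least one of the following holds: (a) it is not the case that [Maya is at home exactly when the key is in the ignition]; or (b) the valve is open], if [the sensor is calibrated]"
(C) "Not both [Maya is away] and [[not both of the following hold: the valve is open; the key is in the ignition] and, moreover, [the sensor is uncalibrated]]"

Let H = "Maya is at home" (F), S = "the sensor is calibrated" (F), W = "the lights are on" (F), V = "the key is in the ignition" (F), L = "the valve is open" (T).

(A): In symbols: ~H xor (~S <-> ~W)

~H = ~F = T
~S = ~F = T
~W = ~F = T
~S <-> ~W = T <-> T = T
~H xor (~S <-> ~W) = T xor T = F
Thus (A) is false.

(B): This is S -> (~(H <-> V) | L).

H <-> V = F <-> F = T
~(H <-> V) = ~T = F
~(H <-> V) | L = F | T = T
S -> (~(H <-> V) | L) = F -> T = T
So (B) is true.

(C): This is ~H nand ((L nand V) & ~S).

~H = ~F = T
L nand V = T nand F = T
~S = ~F = T
(L nand V) & ~S = T & T = T
~H nand ((L nand V) & ~S) = T nand T = F
Thus (C) is false.

Count: 1.

1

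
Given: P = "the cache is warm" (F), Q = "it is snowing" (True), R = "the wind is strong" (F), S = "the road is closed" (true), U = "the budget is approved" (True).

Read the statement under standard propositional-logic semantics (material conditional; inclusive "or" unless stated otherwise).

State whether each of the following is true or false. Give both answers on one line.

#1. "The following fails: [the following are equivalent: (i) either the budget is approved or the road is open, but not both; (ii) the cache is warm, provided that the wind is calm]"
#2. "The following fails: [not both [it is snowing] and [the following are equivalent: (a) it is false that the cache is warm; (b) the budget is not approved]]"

#1: Parsed as ¬((U ⊕ ¬S) ↔ (¬R → P))

¬S = ¬T = F
U ⊕ ¬S = T ⊕ F = T
¬R = ¬F = T
¬R → P = T → F = F
(U ⊕ ¬S) ↔ (¬R → P) = T ↔ F = F
¬((U ⊕ ¬S) ↔ (¬R → P)) = ¬F = T
Thus #1 is true.

#2: Parsed as ¬(Q ↑ (¬P ↔ ¬U))

¬P = ¬F = T
¬U = ¬T = F
¬P ↔ ¬U = T ↔ F = F
Q ↑ (¬P ↔ ¬U) = T ↑ F = T
¬(Q ↑ (¬P ↔ ¬U)) = ¬T = F
Hence #2 is false.

#1 T / #2 F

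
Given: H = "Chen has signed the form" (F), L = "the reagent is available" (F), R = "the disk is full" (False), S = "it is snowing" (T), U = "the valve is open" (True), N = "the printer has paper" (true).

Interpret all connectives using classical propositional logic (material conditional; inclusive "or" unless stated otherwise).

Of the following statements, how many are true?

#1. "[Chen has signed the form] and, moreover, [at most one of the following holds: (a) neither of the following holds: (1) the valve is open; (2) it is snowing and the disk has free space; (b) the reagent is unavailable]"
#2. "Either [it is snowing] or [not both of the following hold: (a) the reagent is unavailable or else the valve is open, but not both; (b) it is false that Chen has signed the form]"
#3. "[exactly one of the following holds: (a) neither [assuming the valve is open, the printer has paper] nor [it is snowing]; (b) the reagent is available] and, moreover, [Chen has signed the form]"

1

#1: Parsed as H ∧ ((U ↓ (S ∧ ¬R)) ↑ ¬L)

¬R = ¬F = T
S ∧ ¬R = T ∧ T = T
U ↓ (S ∧ ¬R) = T ↓ T = F
¬L = ¬F = T
(U ↓ (S ∧ ¬R)) ↑ ¬L = F ↑ T = T
H ∧ ((U ↓ (S ∧ ¬R)) ↑ ¬L) = F ∧ T = F
So #1 is false.

#2: Formalization: S ∨ ((¬L ⊕ U) ↑ ¬H)

¬L = ¬F = T
¬L ⊕ U = T ⊕ T = F
¬H = ¬F = T
(¬L ⊕ U) ↑ ¬H = F ↑ T = T
S ∨ ((¬L ⊕ U) ↑ ¬H) = T ∨ T = T
Hence #2 is true.

#3: Parsed as (((U → N) ↓ S) ⊕ L) ∧ H

U → N = T → T = T
(U → N) ↓ S = T ↓ T = F
((U → N) ↓ S) ⊕ L = F ⊕ F = F
(((U → N) ↓ S) ⊕ L) ∧ H = F ∧ F = F
Hence #3 is false.

1 of the 3 statements is true (#2).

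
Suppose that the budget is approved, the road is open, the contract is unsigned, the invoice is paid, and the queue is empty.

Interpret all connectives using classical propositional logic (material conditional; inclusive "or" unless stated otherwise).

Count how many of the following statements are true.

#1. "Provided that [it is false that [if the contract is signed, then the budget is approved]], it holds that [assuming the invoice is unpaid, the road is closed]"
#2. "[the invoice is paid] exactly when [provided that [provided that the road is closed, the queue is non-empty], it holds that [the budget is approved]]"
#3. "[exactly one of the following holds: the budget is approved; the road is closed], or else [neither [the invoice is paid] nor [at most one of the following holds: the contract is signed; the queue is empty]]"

3

Let W = "the contract is signed" (False), L = "the budget is approved" (True), D = "the invoice is paid" (True), G = "the road is closed" (False), M = "the queue is empty" (True).

#1: In symbols: not (W -> L) -> (not D -> G)

W -> L = False -> True = True
not (W -> L) = not True = False
not D = not True = False
not D -> G = False -> False = True
not (W -> L) -> (not D -> G) = False -> True = True
Hence #1 is true.

#2: This is D iff ((G -> not M) -> L).

not M = not True = False
G -> not M = False -> False = True
(G -> not M) -> L = True -> True = True
D iff ((G -> not M) -> L) = True iff True = True
So #2 is true.

#3: In symbols: (L xor G) or (D nor (W nand M))

L xor G = True xor False = True
W nand M = False nand True = True
D nor (W nand M) = True nor True = False
(L xor G) or (D nor (W nand M)) = True or False = True
So #3 is true.

True statements: 3.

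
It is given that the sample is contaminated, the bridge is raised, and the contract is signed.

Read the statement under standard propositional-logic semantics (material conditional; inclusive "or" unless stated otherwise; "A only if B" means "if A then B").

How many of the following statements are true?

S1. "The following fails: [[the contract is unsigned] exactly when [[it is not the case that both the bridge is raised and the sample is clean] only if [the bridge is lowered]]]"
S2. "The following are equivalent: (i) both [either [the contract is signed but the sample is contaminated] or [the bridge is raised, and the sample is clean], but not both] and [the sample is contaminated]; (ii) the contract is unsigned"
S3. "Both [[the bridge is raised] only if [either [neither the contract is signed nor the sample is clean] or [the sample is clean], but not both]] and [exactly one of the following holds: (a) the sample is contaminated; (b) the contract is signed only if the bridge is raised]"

0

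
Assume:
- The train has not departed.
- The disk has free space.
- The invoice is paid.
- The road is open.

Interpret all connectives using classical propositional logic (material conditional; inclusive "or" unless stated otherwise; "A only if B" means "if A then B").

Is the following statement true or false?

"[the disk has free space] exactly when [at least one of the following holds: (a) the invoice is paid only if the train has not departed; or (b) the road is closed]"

Let Q = "the disk is full" (F), G = "the invoice is paid" (T), W = "the train has departed" (F), S = "the road is closed" (F).
This is ¬Q ↔ ((G → ¬W) ∨ S).

¬Q = ¬F = T
¬W = ¬F = T
G → ¬W = T → T = T
(G → ¬W) ∨ S = T ∨ F = T
¬Q ↔ ((G → ¬W) ∨ S) = T ↔ T = T

True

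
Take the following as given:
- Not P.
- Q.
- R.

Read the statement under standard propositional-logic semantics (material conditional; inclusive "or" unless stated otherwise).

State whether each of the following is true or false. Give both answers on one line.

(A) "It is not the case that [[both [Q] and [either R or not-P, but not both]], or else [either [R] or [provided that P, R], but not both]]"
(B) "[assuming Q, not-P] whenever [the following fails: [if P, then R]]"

(A): In symbols: not ((Q and (R xor not P)) or (R xor (P -> R)))

not P = not False = True
R xor not P = True xor True = False
Q and (R xor not P) = True and False = False
P -> R = False -> True = True
R xor (P -> R) = True xor True = False
(Q and (R xor not P)) or (R xor (P -> R)) = False or False = False
not ((Q and (R xor not P)) or (R xor (P -> R))) = not False = True
Thus (A) is true.

(B): In symbols: not (P -> R) -> (Q -> not P)

P -> R = False -> True = True
not (P -> R) = not True = False
not P = not False = True
Q -> not P = True -> True = True
not (P -> R) -> (Q -> not P) = False -> True = True
So (B) is true.

(A) True; (B) True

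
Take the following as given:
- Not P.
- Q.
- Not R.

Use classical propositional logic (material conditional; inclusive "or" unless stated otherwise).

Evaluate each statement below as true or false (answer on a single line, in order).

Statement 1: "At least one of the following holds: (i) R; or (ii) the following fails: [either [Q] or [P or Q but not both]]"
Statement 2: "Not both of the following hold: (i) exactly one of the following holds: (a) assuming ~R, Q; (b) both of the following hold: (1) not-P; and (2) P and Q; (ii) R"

Statement 1: This is R or not (Q or (P xor Q)).

P xor Q = False xor True = True
Q or (P xor Q) = True or True = True
not (Q or (P xor Q)) = not True = False
R or not (Q or (P xor Q)) = False or False = False
So Statement 1 is false.

Statement 2: In symbols: ((not R -> Q) xor (not P and (P and Q))) nand R

not R = not False = True
not R -> Q = True -> True = True
not P = not False = True
P and Q = False and True = False
not P and (P and Q) = True and False = False
(not R -> Q) xor (not P and (P and Q)) = True xor False = True
((not R -> Q) xor (not P and (P and Q))) nand R = True nand False = True
So Statement 2 is true.

Statement 1 False, Statement 2 True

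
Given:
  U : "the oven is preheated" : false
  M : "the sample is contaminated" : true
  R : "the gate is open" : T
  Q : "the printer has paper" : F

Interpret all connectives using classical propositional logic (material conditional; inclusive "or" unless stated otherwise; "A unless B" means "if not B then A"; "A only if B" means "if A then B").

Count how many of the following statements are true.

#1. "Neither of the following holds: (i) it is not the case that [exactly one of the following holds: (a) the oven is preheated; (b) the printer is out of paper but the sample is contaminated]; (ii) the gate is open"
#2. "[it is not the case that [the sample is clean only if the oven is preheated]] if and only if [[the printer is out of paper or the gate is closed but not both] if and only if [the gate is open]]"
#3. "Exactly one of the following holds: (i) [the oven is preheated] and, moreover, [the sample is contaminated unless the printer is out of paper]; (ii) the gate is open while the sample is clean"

0

#1: Parsed as ~(U xor (~Q & M)) nor R

~Q = ~F = T
~Q & M = T & T = T
U xor (~Q & M) = F xor T = T
~(U xor (~Q & M)) = ~T = F
~(U xor (~Q & M)) nor R = F nor T = F
Thus #1 is false.

#2: This is ~(~M -> U) <-> ((~Q xor ~R) <-> R).

~M = ~T = F
~M -> U = F -> F = T
~(~M -> U) = ~T = F
~Q = ~F = T
~R = ~T = F
~Q xor ~R = T xor F = T
(~Q xor ~R) <-> R = T <-> T = T
~(~M -> U) <-> ((~Q xor ~R) <-> R) = F <-> T = F
So #2 is false.

#3: Formalization: (U & (M | ~Q)) xor (R & ~M)

~Q = ~F = T
M | ~Q = T | T = T
U & (M | ~Q) = F & T = F
~M = ~T = F
R & ~M = T & F = F
(U & (M | ~Q)) xor (R & ~M) = F xor F = F
Thus #3 is false.

True statements: 0 (none).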